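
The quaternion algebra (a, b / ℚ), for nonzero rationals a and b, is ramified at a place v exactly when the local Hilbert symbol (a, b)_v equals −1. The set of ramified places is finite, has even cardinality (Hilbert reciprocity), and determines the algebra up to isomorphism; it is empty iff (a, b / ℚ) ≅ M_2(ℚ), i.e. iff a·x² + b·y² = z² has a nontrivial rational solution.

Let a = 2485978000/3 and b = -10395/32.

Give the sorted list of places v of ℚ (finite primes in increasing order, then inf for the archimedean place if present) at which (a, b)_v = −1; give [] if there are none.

[2, 3, 7, 11]

(a, b) ≡ (64515, -2310) mod (ℚ^×)²; places V = {2, 3, 5, 7, 11, 17, 23, ∞}.
(a,b)_7: α=0, u≡3; β=1, v≡5 (mod 7); (3|7)=-1, (5|7)=-1; sign (−1)^0·-1^1·-1^0 = -1.
(a,b)_11: α=1, u≡10; β=1, v≡10 (mod 11); (10|11)=-1, (10|11)=-1; sign (−1)^1·-1^1·-1^1 = -1.
(a,b)_2: α=4, β=-5; u≡3, v≡5 (mod 8); ε(u)ε(v)=1·0, αω(v)=4·1, βω(u)=-5·1; sum ≡ 1  ⇒  -1.
(a,b)_23: α=1, u≡10; β=0, v≡18 (mod 23); (10|23)=-1, (18|23)=+1; sign (−1)^0·-1^0·+1^1 = +1.
(a,b)_5: α=3, u≡3; β=1, v≡3 (mod 5); (3|5)=-1, (3|5)=-1; sign (−1)^0·-1^1·-1^3 = +1.
(a,b)_3: α=-1, u≡1; β=3, v≡1 (mod 3); (1|3)=+1, (1|3)=+1; sign (−1)^1·+1^3·+1^-1 = -1.
(a,b)_∞: sgn(64515)=+, sgn(-2310)=−, so +1.
(a,b)_17: α=3, u≡4; β=0, v≡4 (mod 17); (4|17)=+1, (4|17)=+1; sign (−1)^0·+1^0·+1^3 = +1.
(64515, -2310 / ℚ) ramifies at {2, 3, 7, 11}: a division algebra.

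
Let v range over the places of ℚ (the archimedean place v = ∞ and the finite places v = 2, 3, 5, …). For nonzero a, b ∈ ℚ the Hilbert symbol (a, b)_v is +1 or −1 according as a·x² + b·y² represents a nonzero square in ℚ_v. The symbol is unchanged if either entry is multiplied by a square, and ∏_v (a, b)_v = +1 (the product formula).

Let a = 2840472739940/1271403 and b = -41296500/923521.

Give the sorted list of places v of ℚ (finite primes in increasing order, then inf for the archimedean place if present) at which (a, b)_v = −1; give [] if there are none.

(a, b) ≡ (3795, -45885) mod (ℚ^×)²; places V = {2, 3, 5, 7, 11, 19, 23, 29, 31, 43, ∞}.
(a,b)_43: α=2, u≡14; β=0, v≡27 (mod 43); (14|43)=+1, (27|43)=-1; sign (−1)^0·+1^0·-1^2 = +1.
(a,b)_29: α=2, u≡25; β=0, v≡5 (mod 29); (25|29)=+1, (5|29)=+1; sign (−1)^0·+1^0·+1^2 = +1.
(a,b)_31: α=-2, u≡27; β=-4, v≡26 (mod 31); (27|31)=-1, (26|31)=-1; sign (−1)^0·-1^-4·-1^-2 = +1.
(a,b)_2: α=2, β=2; u≡3, v≡3 (mod 8); ε(u)ε(v)=1·1, αω(v)=2·1, βω(u)=2·1; sum ≡ 1  ⇒  -1.
(a,b)_∞: sgn(3795)=+, sgn(-45885)=−, so +1.
(a,b)_19: α=2, u≡10; β=1, v≡17 (mod 19); (10|19)=-1, (17|19)=+1; sign (−1)^0·-1^1·+1^2 = -1.
(a,b)_5: α=1, u≡1; β=3, v≡3 (mod 5); (1|5)=+1, (3|5)=-1; sign (−1)^0·+1^3·-1^1 = -1.
(a,b)_11: α=1, u≡9; β=0, v≡6 (mod 11); (9|11)=+1, (6|11)=-1; sign (−1)^0·+1^0·-1^1 = -1.
(a,b)_23: α=1, u≡13; β=1, v≡9 (mod 23); (13|23)=+1, (9|23)=+1; sign (−1)^1·+1^1·+1^1 = -1.
(a,b)_7: α=-2, u≡2; β=1, v≡4 (mod 7); (2|7)=+1, (4|7)=+1; sign (−1)^0·+1^1·+1^-2 = +1.
(a,b)_3: α=-3, u≡2; β=3, v≡2 (mod 3); (2|3)=-1, (2|3)=-1; sign (−1)^1·-1^3·-1^-3 = -1.
(3795, -45885 / ℚ) ramifies at {2, 3, 5, 11, 19, 23}: a division algebra.

[2, 3, 5, 11, 19, 23]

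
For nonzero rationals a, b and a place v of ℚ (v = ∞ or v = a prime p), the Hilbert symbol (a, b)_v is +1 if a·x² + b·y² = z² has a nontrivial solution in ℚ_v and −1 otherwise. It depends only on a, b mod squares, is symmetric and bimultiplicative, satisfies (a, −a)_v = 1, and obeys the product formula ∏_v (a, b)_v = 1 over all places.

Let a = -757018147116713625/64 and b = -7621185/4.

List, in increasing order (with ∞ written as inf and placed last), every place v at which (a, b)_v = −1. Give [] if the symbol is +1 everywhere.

[2, 3, 5, 13, 17, inf]

Mod squares: a ≡ -1105, b ≡ -62985. Check v ∈ {∞, 2, 3, 5, 11, 13, 17, 19, 23}.
v=2: v_2(a)=-6, v_2(b)=-2; units ≡ 7, 7 (mod 8); ε·ε+αω+βω = 1·1+-6·0+-2·0 ≡ 1  ⇒  (a,b)_2 = -1.
v=19: a=19^2·(≡6), b=19^1·(≡8) mod 19; (6|19)=+1, (8|19)=-1; (−1)^{2·1·9}·(+1)^1·(-1)^2 = +1.
v=∞: -1105 < 0 and -62985 < 0  ⇒  (a,b)_∞ = -1.
v=13: a=13^1·(≡5), b=13^1·(≡4) mod 13; (5|13)=-1, (4|13)=+1; (−1)^{1·1·6}·(-1)^1·(+1)^1 = -1.
v=23: a=23^2·(≡15), b=23^0·(≡18) mod 23; (15|23)=-1, (18|23)=+1; (−1)^{2·0·11}·(-1)^0·(+1)^2 = +1.
v=3: a=3^4·(≡2), b=3^1·(≡2) mod 3; (2|3)=-1, (2|3)=-1; (−1)^{4·1·1}·(-1)^1·(-1)^4 = -1.
v=5: a=5^3·(≡4), b=5^1·(≡2) mod 5; (4|5)=+1, (2|5)=-1; (−1)^{3·1·2}·(+1)^1·(-1)^3 = -1.
v=11: a=11^6·(≡6), b=11^2·(≡3) mod 11; (6|11)=-1, (3|11)=+1; (−1)^{6·2·5}·(-1)^2·(+1)^6 = +1.
v=17: a=17^1·(≡6), b=17^1·(≡9) mod 17; (6|17)=-1, (9|17)=+1; (−1)^{1·1·8}·(-1)^1·(+1)^1 = -1.
Ram(-1105, -62985) = {2, 3, 5, 13, 17, ∞}; no ℚ_2-point on the conic.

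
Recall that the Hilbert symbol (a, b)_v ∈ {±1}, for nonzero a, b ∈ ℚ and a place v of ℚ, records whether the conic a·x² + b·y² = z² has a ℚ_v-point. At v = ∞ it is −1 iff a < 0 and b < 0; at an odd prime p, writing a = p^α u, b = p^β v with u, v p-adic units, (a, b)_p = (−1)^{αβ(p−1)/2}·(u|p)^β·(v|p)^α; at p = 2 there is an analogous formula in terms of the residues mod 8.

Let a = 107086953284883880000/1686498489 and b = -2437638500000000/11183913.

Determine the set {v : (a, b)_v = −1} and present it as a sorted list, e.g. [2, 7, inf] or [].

Mod squares: a ≡ 290377, b ≡ -23680745. Check v ∈ {∞, 2, 3, 5, 7, 11, 13, 17, 19, 29, 31, 43}.
v=7: a=7^2·(≡3), b=7^0·(≡3) mod 7; (3|7)=-1, (3|7)=-1; (−1)^{2·0·3}·(-1)^0·(-1)^2 = +1.
v=5: a=5^4·(≡2), b=5^9·(≡1) mod 5; (2|5)=-1, (1|5)=+1; (−1)^{4·9·2}·(-1)^9·(+1)^4 = -1.
v=43: a=43^2·(≡41), b=43^-1·(≡12) mod 43; (41|43)=+1, (12|43)=-1; (−1)^{2·-1·21}·(+1)^-1·(-1)^2 = +1.
v=3: a=3^-10·(≡1), b=3^-4·(≡1) mod 3; (1|3)=+1, (1|3)=+1; (−1)^{-10·-4·1}·(+1)^-4·(+1)^-10 = +1.
v=31: a=31^1·(≡4), b=31^1·(≡18) mod 31; (4|31)=+1, (18|31)=+1; (−1)^{1·1·15}·(+1)^1·(+1)^1 = -1.
v=11: a=11^2·(≡2), b=11^1·(≡9) mod 11; (2|11)=-1, (9|11)=+1; (−1)^{2·1·5}·(-1)^1·(+1)^2 = -1.
v=2: v_2(a)=6, v_2(b)=8; units ≡ 1, 7 (mod 8); ε·ε+αω+βω = 0·1+6·0+8·0 ≡ 0  ⇒  (a,b)_2 = +1.
v=∞: 290377 > 0 and -23680745 < 0  ⇒  (a,b)_∞ = +1.
v=19: a=19^1·(≡17), b=19^-1·(≡17) mod 19; (17|19)=+1, (17|19)=+1; (−1)^{1·-1·9}·(+1)^-1·(+1)^1 = -1.
v=13: a=13^-4·(≡10), b=13^-2·(≡4) mod 13; (10|13)=+1, (4|13)=+1; (−1)^{-4·-2·6}·(+1)^-2·(+1)^-4 = +1.
v=29: a=29^3·(≡26), b=29^2·(≡17) mod 29; (26|29)=-1, (17|29)=-1; (−1)^{3·2·14}·(-1)^2·(-1)^3 = -1.
v=17: a=17^1·(≡13), b=17^1·(≡10) mod 17; (13|17)=+1, (10|17)=-1; (−1)^{1·1·8}·(+1)^1·(-1)^1 = -1.
Ram(290377, -23680745) = {5, 11, 17, 19, 29, 31}; no ℚ_5-point on the conic.

[5, 11, 17, 19, 29, 31]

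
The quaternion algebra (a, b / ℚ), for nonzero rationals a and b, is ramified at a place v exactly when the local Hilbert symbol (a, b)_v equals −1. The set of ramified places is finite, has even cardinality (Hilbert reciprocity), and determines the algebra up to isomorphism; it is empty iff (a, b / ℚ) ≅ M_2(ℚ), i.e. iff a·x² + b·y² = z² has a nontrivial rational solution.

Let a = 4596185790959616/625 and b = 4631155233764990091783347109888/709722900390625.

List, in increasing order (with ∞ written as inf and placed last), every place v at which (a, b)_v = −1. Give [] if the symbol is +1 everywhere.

[2, 3, 17, 19]

Mod squares: a ≡ 29, b ≡ 56202. Check v ∈ {∞, 2, 3, 5, 7, 11, 17, 19, 29, 31, 37}.
v=19: a=19^2·(≡8), b=19^3·(≡8) mod 19; (8|19)=-1, (8|19)=-1; (−1)^{2·3·9}·(-1)^3·(-1)^2 = -1.
v=29: a=29^3·(≡13), b=29^5·(≡1) mod 29; (13|29)=+1, (1|29)=+1; (−1)^{3·5·14}·(+1)^5·(+1)^3 = +1.
v=11: a=11^0·(≡2), b=11^-2·(≡3) mod 11; (2|11)=-1, (3|11)=+1; (−1)^{0·-2·5}·(-1)^-2·(+1)^0 = +1.
v=7: a=7^2·(≡1), b=7^4·(≡5) mod 7; (1|7)=+1, (5|7)=-1; (−1)^{2·4·3}·(+1)^4·(-1)^2 = +1.
v=31: a=31^0·(≡30), b=31^-2·(≡15) mod 31; (30|31)=-1, (15|31)=-1; (−1)^{0·-2·15}·(-1)^-2·(-1)^0 = +1.
v=3: a=3^2·(≡2), b=3^5·(≡2) mod 3; (2|3)=-1, (2|3)=-1; (−1)^{2·5·1}·(-1)^5·(-1)^2 = -1.
v=37: a=37^0·(≡8), b=37^2·(≡16) mod 37; (8|37)=-1, (16|37)=+1; (−1)^{0·2·18}·(-1)^2·(+1)^0 = +1.
v=∞: 29 > 0 and 56202 > 0  ⇒  (a,b)_∞ = +1.
v=5: a=5^-4·(≡1), b=5^-14·(≡3) mod 5; (1|5)=+1, (3|5)=-1; (−1)^{-4·-14·2}·(+1)^-14·(-1)^-4 = +1.
v=2: v_2(a)=12, v_2(b)=23; units ≡ 5, 5 (mod 8); ε·ε+αω+βω = 0·0+12·1+23·1 ≡ 1  ⇒  (a,b)_2 = -1.
v=17: a=17^2·(≡6), b=17^3·(≡8) mod 17; (6|17)=-1, (8|17)=+1; (−1)^{2·3·8}·(-1)^3·(+1)^2 = -1.
Ram(29, 56202) = {2, 3, 17, 19}; no ℚ_2-point on the conic.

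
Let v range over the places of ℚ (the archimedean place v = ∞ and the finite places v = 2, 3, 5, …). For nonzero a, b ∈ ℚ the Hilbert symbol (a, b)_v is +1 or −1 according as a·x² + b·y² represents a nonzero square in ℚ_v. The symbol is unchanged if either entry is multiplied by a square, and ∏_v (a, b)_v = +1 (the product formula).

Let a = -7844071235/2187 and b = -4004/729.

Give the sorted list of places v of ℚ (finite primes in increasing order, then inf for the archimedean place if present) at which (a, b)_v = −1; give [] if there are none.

Mod squares: a ≡ -672945, b ≡ -1001. Check v ∈ {∞, 2, 3, 5, 7, 11, 13, 17, 29}.
v=13: a=13^1·(≡10), b=13^1·(≡4) mod 13; (10|13)=+1, (4|13)=+1; (−1)^{1·1·6}·(+1)^1·(+1)^1 = +1.
v=29: a=29^1·(≡16), b=29^0·(≡14) mod 29; (16|29)=+1, (14|29)=-1; (−1)^{1·0·14}·(+1)^0·(-1)^1 = -1.
v=5: a=5^1·(≡4), b=5^0·(≡4) mod 5; (4|5)=+1, (4|5)=+1; (−1)^{1·0·2}·(+1)^0·(+1)^1 = +1.
v=2: v_2(a)=0, v_2(b)=2; units ≡ 7, 7 (mod 8); ε·ε+αω+βω = 1·1+0·0+2·0 ≡ 1  ⇒  (a,b)_2 = -1.
v=∞: -672945 < 0 and -1001 < 0  ⇒  (a,b)_∞ = -1.
v=17: a=17^3·(≡1), b=17^0·(≡13) mod 17; (1|17)=+1, (13|17)=+1; (−1)^{3·0·8}·(+1)^0·(+1)^3 = +1.
v=7: a=7^1·(≡6), b=7^1·(≡2) mod 7; (6|7)=-1, (2|7)=+1; (−1)^{1·1·3}·(-1)^1·(+1)^1 = +1.
v=11: a=11^2·(≡10), b=11^1·(≡7) mod 11; (10|11)=-1, (7|11)=-1; (−1)^{2·1·5}·(-1)^1·(-1)^2 = -1.
v=3: a=3^-7·(≡1), b=3^-6·(≡1) mod 3; (1|3)=+1, (1|3)=+1; (−1)^{-7·-6·1}·(+1)^-6·(+1)^-7 = +1.
(-672945, -1001 / ℚ) ramifies at {2, 11, 29, ∞}: a division algebra.

[2, 11, 29, inf]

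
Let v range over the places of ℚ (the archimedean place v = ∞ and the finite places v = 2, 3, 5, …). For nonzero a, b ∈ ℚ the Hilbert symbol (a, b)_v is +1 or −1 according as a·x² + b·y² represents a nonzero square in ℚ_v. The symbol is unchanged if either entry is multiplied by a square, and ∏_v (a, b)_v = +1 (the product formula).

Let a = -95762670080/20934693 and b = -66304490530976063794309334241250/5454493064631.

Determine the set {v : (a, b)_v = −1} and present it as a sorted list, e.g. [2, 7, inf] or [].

[2, 13, 17, inf]

Mod squares: a ≡ -10010, b ≡ -1326. Check v ∈ {∞, 2, 3, 5, 7, 11, 13, 17, 19, 41, 43, 47}.
v=17: a=17^2·(≡3), b=17^5·(≡10) mod 17; (3|17)=-1, (10|17)=-1; (−1)^{2·5·8}·(-1)^5·(-1)^2 = -1.
v=7: a=7^1·(≡3), b=7^4·(≡4) mod 7; (3|7)=-1, (4|7)=+1; (−1)^{1·4·3}·(-1)^4·(+1)^1 = +1.
v=2: v_2(a)=9, v_2(b)=1; units ≡ 3, 1 (mod 8); ε·ε+αω+βω = 1·0+9·0+1·1 ≡ 1  ⇒  (a,b)_2 = -1.
v=13: a=13^-1·(≡12), b=13^-1·(≡8) mod 13; (12|13)=+1, (8|13)=-1; (−1)^{-1·-1·6}·(+1)^-1·(-1)^-1 = -1.
v=47: a=47^-2·(≡2), b=47^0·(≡28) mod 47; (2|47)=+1, (28|47)=+1; (−1)^{-2·0·23}·(+1)^0·(+1)^-2 = +1.
v=43: a=43^0·(≡9), b=43^2·(≡26) mod 43; (9|43)=+1, (26|43)=-1; (−1)^{0·2·21}·(+1)^2·(-1)^0 = +1.
v=19: a=19^0·(≡10), b=19^-2·(≡7) mod 19; (10|19)=-1, (7|19)=+1; (−1)^{0·-2·9}·(-1)^-2·(+1)^0 = +1.
v=41: a=41^2·(≡35), b=41^6·(≡13) mod 41; (35|41)=-1, (13|41)=-1; (−1)^{2·6·20}·(-1)^6·(-1)^2 = +1.
v=11: a=11^1·(≡5), b=11^6·(≡5) mod 11; (5|11)=+1, (5|11)=+1; (−1)^{1·6·5}·(+1)^6·(+1)^1 = +1.
v=5: a=5^1·(≡3), b=5^4·(≡4) mod 5; (3|5)=-1, (4|5)=+1; (−1)^{1·4·2}·(-1)^4·(+1)^1 = +1.
v=3: a=3^-6·(≡1), b=3^-19·(≡2) mod 3; (1|3)=+1, (2|3)=-1; (−1)^{-6·-19·1}·(+1)^-19·(-1)^-6 = +1.
v=∞: -10010 < 0 and -1326 < 0  ⇒  (a,b)_∞ = -1.
(-10010, -1326 / ℚ) ramifies at {2, 13, 17, ∞}: a division algebra.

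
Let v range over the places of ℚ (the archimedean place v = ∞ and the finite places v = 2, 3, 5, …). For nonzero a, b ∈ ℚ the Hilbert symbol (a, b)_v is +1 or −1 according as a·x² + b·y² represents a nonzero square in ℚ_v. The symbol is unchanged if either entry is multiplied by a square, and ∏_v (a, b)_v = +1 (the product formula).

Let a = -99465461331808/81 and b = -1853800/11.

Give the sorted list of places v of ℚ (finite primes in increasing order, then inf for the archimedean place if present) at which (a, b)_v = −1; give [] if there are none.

Mod squares: a ≡ -598, b ≡ -203918. Check v ∈ {∞, 2, 3, 5, 11, 13, 23, 31}.
v=5: a=5^0·(≡2), b=5^2·(≡3) mod 5; (2|5)=-1, (3|5)=-1; (−1)^{0·2·2}·(-1)^2·(-1)^0 = +1.
v=2: v_2(a)=5, v_2(b)=3; units ≡ 5, 1 (mod 8); ε·ε+αω+βω = 0·0+5·0+3·1 ≡ 1  ⇒  (a,b)_2 = -1.
v=∞: -598 < 0 and -203918 < 0  ⇒  (a,b)_∞ = -1.
v=13: a=13^3·(≡5), b=13^1·(≡8) mod 13; (5|13)=-1, (8|13)=-1; (−1)^{3·1·6}·(-1)^1·(-1)^3 = +1.
v=3: a=3^-4·(≡2), b=3^0·(≡1) mod 3; (2|3)=-1, (1|3)=+1; (−1)^{-4·0·1}·(-1)^0·(+1)^-4 = +1.
v=11: a=11^2·(≡8), b=11^-1·(≡8) mod 11; (8|11)=-1, (8|11)=-1; (−1)^{2·-1·5}·(-1)^-1·(-1)^2 = -1.
v=31: a=31^2·(≡15), b=31^1·(≡14) mod 31; (15|31)=-1, (14|31)=+1; (−1)^{2·1·15}·(-1)^1·(+1)^2 = -1.
v=23: a=23^3·(≡17), b=23^1·(≡16) mod 23; (17|23)=-1, (16|23)=+1; (−1)^{3·1·11}·(-1)^1·(+1)^3 = +1.
|Ram(-598, -203918)| = 4, even; anisotropic at {2, 11, 31, ∞}.

[2, 11, 31, inf]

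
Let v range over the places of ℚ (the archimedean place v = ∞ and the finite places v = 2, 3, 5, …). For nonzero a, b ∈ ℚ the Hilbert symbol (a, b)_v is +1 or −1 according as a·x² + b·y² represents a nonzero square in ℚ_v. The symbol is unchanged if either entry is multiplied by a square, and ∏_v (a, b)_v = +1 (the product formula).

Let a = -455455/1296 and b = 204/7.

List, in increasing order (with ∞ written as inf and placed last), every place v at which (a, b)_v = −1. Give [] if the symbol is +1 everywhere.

[3, 5]

Mod squares: a ≡ -55, b ≡ 357. Check v ∈ {∞, 2, 3, 5, 7, 11, 13, 17}.
v=13: a=13^2·(≡1), b=13^0·(≡5) mod 13; (1|13)=+1, (5|13)=-1; (−1)^{2·0·6}·(+1)^0·(-1)^2 = +1.
v=17: a=17^0·(≡15), b=17^1·(≡9) mod 17; (15|17)=+1, (9|17)=+1; (−1)^{0·1·8}·(+1)^1·(+1)^0 = +1.
v=3: a=3^-4·(≡2), b=3^1·(≡2) mod 3; (2|3)=-1, (2|3)=-1; (−1)^{-4·1·1}·(-1)^1·(-1)^-4 = -1.
v=7: a=7^2·(≡1), b=7^-1·(≡1) mod 7; (1|7)=+1, (1|7)=+1; (−1)^{2·-1·3}·(+1)^-1·(+1)^2 = +1.
v=∞: -55 < 0 and 357 > 0  ⇒  (a,b)_∞ = +1.
v=5: a=5^1·(≡4), b=5^0·(≡2) mod 5; (4|5)=+1, (2|5)=-1; (−1)^{1·0·2}·(+1)^0·(-1)^1 = -1.
v=2: v_2(a)=-4, v_2(b)=2; units ≡ 1, 5 (mod 8); ε·ε+αω+βω = 0·0+-4·1+2·0 ≡ 0  ⇒  (a,b)_2 = +1.
v=11: a=11^1·(≡6), b=11^0·(≡4) mod 11; (6|11)=-1, (4|11)=+1; (−1)^{1·0·5}·(-1)^0·(+1)^1 = +1.
(-55, 357 / ℚ) ramifies at {3, 5}: a division algebra.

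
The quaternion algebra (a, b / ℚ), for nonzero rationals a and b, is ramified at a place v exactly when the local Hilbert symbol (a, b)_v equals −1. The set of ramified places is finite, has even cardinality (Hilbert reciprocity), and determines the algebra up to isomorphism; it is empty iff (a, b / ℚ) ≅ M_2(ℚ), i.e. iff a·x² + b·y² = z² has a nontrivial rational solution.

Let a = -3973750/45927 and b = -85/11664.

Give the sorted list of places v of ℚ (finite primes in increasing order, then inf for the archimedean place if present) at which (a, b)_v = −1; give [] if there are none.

[7, inf]

(a, b) ≡ (-154, -85) mod (ℚ^×)²; places V = {2, 3, 5, 7, 11, 17, ∞}.
(a,b)_3: α=-8, u≡2; β=-6, v≡2 (mod 3); (2|3)=-1, (2|3)=-1; sign (−1)^0·-1^-6·-1^-8 = +1.
(a,b)_∞: sgn(-154)=−, sgn(-85)=−, so -1.
(a,b)_5: α=4, u≡1; β=1, v≡2 (mod 5); (1|5)=+1, (2|5)=-1; sign (−1)^0·+1^1·-1^4 = +1.
(a,b)_2: α=1, β=-4; u≡3, v≡3 (mod 8); ε(u)ε(v)=1·1, αω(v)=1·1, βω(u)=-4·1; sum ≡ 0  ⇒  +1.
(a,b)_11: α=1, u≡6; β=0, v≡9 (mod 11); (6|11)=-1, (9|11)=+1; sign (−1)^0·-1^0·+1^1 = +1.
(a,b)_7: α=-1, u≡5; β=0, v≡3 (mod 7); (5|7)=-1, (3|7)=-1; sign (−1)^0·-1^0·-1^-1 = -1.
(a,b)_17: α=2, u≡2; β=1, v≡6 (mod 17); (2|17)=+1, (6|17)=-1; sign (−1)^0·+1^1·-1^2 = +1.
|Ram(-154, -85)| = 2, even; anisotropic at {7, ∞}.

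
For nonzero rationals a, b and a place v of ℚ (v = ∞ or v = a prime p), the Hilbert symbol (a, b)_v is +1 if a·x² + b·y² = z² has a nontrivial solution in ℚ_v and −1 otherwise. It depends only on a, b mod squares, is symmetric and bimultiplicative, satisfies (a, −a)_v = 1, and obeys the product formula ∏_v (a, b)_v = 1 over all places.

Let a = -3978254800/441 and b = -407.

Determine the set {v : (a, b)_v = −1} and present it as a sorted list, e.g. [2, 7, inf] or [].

Mod squares: a ≡ -9945637, b ≡ -407. Check v ∈ {∞, 2, 3, 5, 7, 11, 13, 23, 29, 31, 37}.
v=∞: -9945637 < 0 and -407 < 0  ⇒  (a,b)_∞ = -1.
v=3: a=3^-2·(≡2), b=3^0·(≡1) mod 3; (2|3)=-1, (1|3)=+1; (−1)^{-2·0·1}·(-1)^0·(+1)^-2 = +1.
v=29: a=29^1·(≡28), b=29^0·(≡28) mod 29; (28|29)=+1, (28|29)=+1; (−1)^{1·0·14}·(+1)^0·(+1)^1 = +1.
v=11: a=11^0·(≡8), b=11^1·(≡7) mod 11; (8|11)=-1, (7|11)=-1; (−1)^{0·1·5}·(-1)^1·(-1)^0 = -1.
v=37: a=37^1·(≡34), b=37^1·(≡26) mod 37; (34|37)=+1, (26|37)=+1; (−1)^{1·1·18}·(+1)^1·(+1)^1 = +1.
v=5: a=5^2·(≡3), b=5^0·(≡3) mod 5; (3|5)=-1, (3|5)=-1; (−1)^{2·0·2}·(-1)^0·(-1)^2 = +1.
v=23: a=23^1·(≡9), b=23^0·(≡7) mod 23; (9|23)=+1, (7|23)=-1; (−1)^{1·0·11}·(+1)^0·(-1)^1 = -1.
v=31: a=31^1·(≡30), b=31^0·(≡27) mod 31; (30|31)=-1, (27|31)=-1; (−1)^{1·0·15}·(-1)^0·(-1)^1 = -1.
v=2: v_2(a)=4, v_2(b)=0; units ≡ 3, 1 (mod 8); ε·ε+αω+βω = 1·0+4·0+0·1 ≡ 0  ⇒  (a,b)_2 = +1.
v=13: a=13^1·(≡3), b=13^0·(≡9) mod 13; (3|13)=+1, (9|13)=+1; (−1)^{1·0·6}·(+1)^0·(+1)^1 = +1.
v=7: a=7^-2·(≡6), b=7^0·(≡6) mod 7; (6|7)=-1, (6|7)=-1; (−1)^{-2·0·3}·(-1)^0·(-1)^-2 = +1.
|Ram(-9945637, -407)| = 4, even; anisotropic at {11, 23, 31, ∞}.

[11, 23, 31, inf]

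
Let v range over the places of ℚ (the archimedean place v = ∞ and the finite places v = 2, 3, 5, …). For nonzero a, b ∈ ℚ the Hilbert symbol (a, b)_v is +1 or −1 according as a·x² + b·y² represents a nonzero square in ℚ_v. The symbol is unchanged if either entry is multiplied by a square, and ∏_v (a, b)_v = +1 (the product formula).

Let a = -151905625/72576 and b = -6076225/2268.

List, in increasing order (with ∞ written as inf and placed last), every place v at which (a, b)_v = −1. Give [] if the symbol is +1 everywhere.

(a, b) ≡ (-14, -7) mod (ℚ^×)²; places V = {2, 3, 5, 7, 17, 29, ∞}.
(a,b)_29: α=2, u≡17; β=2, v≡9 (mod 29); (17|29)=-1, (9|29)=+1; sign (−1)^0·-1^2·+1^2 = +1.
(a,b)_7: α=-1, u≡3; β=-1, v≡3 (mod 7); (3|7)=-1, (3|7)=-1; sign (−1)^1·-1^-1·-1^-1 = -1.
(a,b)_2: α=-7, β=-2; u≡1, v≡1 (mod 8); ε(u)ε(v)=0·0, αω(v)=-7·0, βω(u)=-2·0; sum ≡ 0  ⇒  +1.
(a,b)_5: α=4, u≡1; β=2, v≡2 (mod 5); (1|5)=+1, (2|5)=-1; sign (−1)^0·+1^2·-1^4 = +1.
(a,b)_∞: sgn(-14)=−, sgn(-7)=−, so -1.
(a,b)_3: α=-4, u≡1; β=-4, v≡2 (mod 3); (1|3)=+1, (2|3)=-1; sign (−1)^0·+1^-4·-1^-4 = +1.
(a,b)_17: α=2, u≡5; β=2, v≡3 (mod 17); (5|17)=-1, (3|17)=-1; sign (−1)^0·-1^2·-1^2 = +1.
Ram(-14, -7) = {7, ∞}; no ℚ_7-point on the conic.

[7, inf]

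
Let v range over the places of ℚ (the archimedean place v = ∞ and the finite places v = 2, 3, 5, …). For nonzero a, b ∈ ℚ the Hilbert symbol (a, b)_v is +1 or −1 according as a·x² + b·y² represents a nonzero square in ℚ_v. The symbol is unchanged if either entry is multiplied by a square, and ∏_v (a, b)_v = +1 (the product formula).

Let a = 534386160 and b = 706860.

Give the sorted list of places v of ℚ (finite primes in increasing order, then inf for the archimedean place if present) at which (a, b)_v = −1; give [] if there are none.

[2, 3]

(a, b) ≡ (935, 19635) mod (ℚ^×)²; places V = {2, 3, 5, 7, 11, 17, ∞}.
(a,b)_∞: sgn(935)=+, sgn(19635)=+, so +1.
(a,b)_7: α=2, u≡1; β=1, v≡5 (mod 7); (1|7)=+1, (5|7)=-1; sign (−1)^0·+1^1·-1^2 = +1.
(a,b)_11: α=1, u≡6; β=1, v≡9 (mod 11); (6|11)=-1, (9|11)=+1; sign (−1)^1·-1^1·+1^1 = +1.
(a,b)_5: α=1, u≡2; β=1, v≡2 (mod 5); (2|5)=-1, (2|5)=-1; sign (−1)^0·-1^1·-1^1 = +1.
(a,b)_17: α=1, u≡1; β=1, v≡15 (mod 17); (1|17)=+1, (15|17)=+1; sign (−1)^0·+1^1·+1^1 = +1.
(a,b)_2: α=4, β=2; u≡7, v≡3 (mod 8); ε(u)ε(v)=1·1, αω(v)=4·1, βω(u)=2·0; sum ≡ 1  ⇒  -1.
(a,b)_3: α=6, u≡2; β=3, v≡2 (mod 3); (2|3)=-1, (2|3)=-1; sign (−1)^0·-1^3·-1^6 = -1.
Ram(935, 19635) = {2, 3}; no ℚ_2-point on the conic.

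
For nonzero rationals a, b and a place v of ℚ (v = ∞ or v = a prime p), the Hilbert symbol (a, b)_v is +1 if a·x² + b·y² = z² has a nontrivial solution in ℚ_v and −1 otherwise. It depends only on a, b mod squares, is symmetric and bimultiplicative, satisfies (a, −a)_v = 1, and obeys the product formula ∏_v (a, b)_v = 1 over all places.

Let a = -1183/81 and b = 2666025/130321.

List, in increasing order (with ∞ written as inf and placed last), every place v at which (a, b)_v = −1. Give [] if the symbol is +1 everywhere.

[7, 41]

(a, b) ≡ (-7, 41) mod (ℚ^×)²; places V = {2, 3, 5, 7, 13, 17, 19, 41, ∞}.
(a,b)_17: α=0, u≡11; β=2, v≡6 (mod 17); (11|17)=-1, (6|17)=-1; sign (−1)^0·-1^2·-1^0 = +1.
(a,b)_41: α=0, u≡35; β=1, v≡16 (mod 41); (35|41)=-1, (16|41)=+1; sign (−1)^0·-1^1·+1^0 = -1.
(a,b)_∞: sgn(-7)=−, sgn(41)=+, so +1.
(a,b)_5: α=0, u≡2; β=2, v≡1 (mod 5); (2|5)=-1, (1|5)=+1; sign (−1)^0·-1^2·+1^0 = +1.
(a,b)_7: α=1, u≡5; β=0, v≡6 (mod 7); (5|7)=-1, (6|7)=-1; sign (−1)^0·-1^0·-1^1 = -1.
(a,b)_3: α=-4, u≡2; β=2, v≡2 (mod 3); (2|3)=-1, (2|3)=-1; sign (−1)^0·-1^2·-1^-4 = +1.
(a,b)_13: α=2, u≡2; β=0, v≡7 (mod 13); (2|13)=-1, (7|13)=-1; sign (−1)^0·-1^0·-1^2 = +1.
(a,b)_2: α=0, β=0; u≡1, v≡1 (mod 8); ε(u)ε(v)=0·0, αω(v)=0·0, βω(u)=0·0; sum ≡ 0  ⇒  +1.
(a,b)_19: α=0, u≡18; β=-4, v≡2 (mod 19); (18|19)=-1, (2|19)=-1; sign (−1)^0·-1^-4·-1^0 = +1.
Ram(-7, 41) = {7, 41}; no ℚ_7-point on the conic.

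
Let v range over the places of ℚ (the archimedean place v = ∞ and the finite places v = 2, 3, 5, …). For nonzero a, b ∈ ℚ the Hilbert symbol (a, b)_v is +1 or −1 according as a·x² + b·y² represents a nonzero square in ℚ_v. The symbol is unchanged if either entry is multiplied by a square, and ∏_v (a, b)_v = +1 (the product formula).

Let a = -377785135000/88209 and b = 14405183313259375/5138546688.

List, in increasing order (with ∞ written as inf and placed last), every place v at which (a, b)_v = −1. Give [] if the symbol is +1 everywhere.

Mod squares: a ≡ -3094, b ≡ 15470. Check v ∈ {∞, 2, 3, 5, 7, 11, 13, 17, 19}.
v=17: a=17^3·(≡14), b=17^3·(≡16) mod 17; (14|17)=-1, (16|17)=+1; (−1)^{3·3·8}·(-1)^3·(+1)^3 = -1.
v=13: a=13^3·(≡1), b=13^5·(≡7) mod 13; (1|13)=+1, (7|13)=-1; (−1)^{3·5·6}·(+1)^5·(-1)^3 = -1.
v=2: v_2(a)=3, v_2(b)=-19; units ≡ 5, 7 (mod 8); ε·ε+αω+βω = 0·1+3·0+-19·1 ≡ 1  ⇒  (a,b)_2 = -1.
v=∞: -3094 < 0 and 15470 > 0  ⇒  (a,b)_∞ = +1.
v=3: a=3^-6·(≡2), b=3^-4·(≡2) mod 3; (2|3)=-1, (2|3)=-1; (−1)^{-6·-4·1}·(-1)^-4·(-1)^-6 = +1.
v=7: a=7^1·(≡6), b=7^1·(≡6) mod 7; (6|7)=-1, (6|7)=-1; (−1)^{1·1·3}·(-1)^1·(-1)^1 = -1.
v=11: a=11^-2·(≡8), b=11^-2·(≡5) mod 11; (8|11)=-1, (5|11)=+1; (−1)^{-2·-2·5}·(-1)^-2·(+1)^-2 = +1.
v=5: a=5^4·(≡1), b=5^5·(≡1) mod 5; (1|5)=+1, (1|5)=+1; (−1)^{4·5·2}·(+1)^5·(+1)^4 = +1.
v=19: a=19^0·(≡14), b=19^2·(≡17) mod 19; (14|19)=-1, (17|19)=+1; (−1)^{0·2·9}·(-1)^2·(+1)^0 = +1.
(-3094, 15470 / ℚ) ramifies at {2, 7, 13, 17}: a division algebra.

[2, 7, 13, 17]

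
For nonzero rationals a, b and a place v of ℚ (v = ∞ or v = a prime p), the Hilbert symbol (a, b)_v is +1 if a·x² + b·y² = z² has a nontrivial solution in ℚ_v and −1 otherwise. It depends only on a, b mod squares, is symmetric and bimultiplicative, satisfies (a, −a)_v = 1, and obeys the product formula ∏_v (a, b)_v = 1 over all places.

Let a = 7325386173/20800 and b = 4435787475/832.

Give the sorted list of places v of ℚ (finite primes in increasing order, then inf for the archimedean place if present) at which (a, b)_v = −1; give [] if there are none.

[3, 7, 13, 17]

(a, b) ≡ (15249, 106743) mod (ℚ^×)²; places V = {2, 3, 5, 7, 13, 17, 23, ∞}.
(a,b)_7: α=4, u≡3; β=5, v≡3 (mod 7); (3|7)=-1, (3|7)=-1; sign (−1)^0·-1^5·-1^4 = -1.
(a,b)_∞: sgn(15249)=+, sgn(106743)=+, so +1.
(a,b)_23: α=1, u≡17; β=1, v≡3 (mod 23); (17|23)=-1, (3|23)=+1; sign (−1)^1·-1^1·+1^1 = +1.
(a,b)_2: α=-6, β=-6; u≡1, v≡7 (mod 8); ε(u)ε(v)=0·1, αω(v)=-6·0, βω(u)=-6·0; sum ≡ 0  ⇒  +1.
(a,b)_5: α=-2, u≡4; β=2, v≡2 (mod 5); (4|5)=+1, (2|5)=-1; sign (−1)^0·+1^2·-1^-2 = +1.
(a,b)_13: α=-1, u≡1; β=-1, v≡11 (mod 13); (1|13)=+1, (11|13)=-1; sign (−1)^0·+1^-1·-1^-1 = -1.
(a,b)_3: α=3, u≡1; β=3, v≡1 (mod 3); (1|3)=+1, (1|3)=+1; sign (−1)^1·+1^3·+1^3 = -1.
(a,b)_17: α=3, u≡4; β=1, v≡7 (mod 17); (4|17)=+1, (7|17)=-1; sign (−1)^0·+1^1·-1^3 = -1.
(15249, 106743 / ℚ) ramifies at {3, 7, 13, 17}: a division algebra.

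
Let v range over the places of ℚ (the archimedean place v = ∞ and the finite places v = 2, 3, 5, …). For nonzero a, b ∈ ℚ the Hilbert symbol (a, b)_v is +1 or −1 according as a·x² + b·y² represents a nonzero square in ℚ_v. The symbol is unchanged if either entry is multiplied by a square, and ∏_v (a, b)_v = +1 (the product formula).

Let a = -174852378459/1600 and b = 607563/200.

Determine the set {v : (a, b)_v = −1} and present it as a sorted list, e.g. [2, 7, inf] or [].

[2, 19]

Mod squares: a ≡ -19, b ≡ 374. Check v ∈ {∞, 2, 3, 5, 11, 17, 19}.
v=17: a=17^2·(≡16), b=17^1·(≡3) mod 17; (16|17)=+1, (3|17)=-1; (−1)^{2·1·8}·(+1)^1·(-1)^2 = +1.
v=19: a=19^3·(≡8), b=19^2·(≡3) mod 19; (8|19)=-1, (3|19)=-1; (−1)^{3·2·9}·(-1)^2·(-1)^3 = -1.
v=2: v_2(a)=-6, v_2(b)=-3; units ≡ 5, 3 (mod 8); ε·ε+αω+βω = 0·1+-6·1+-3·1 ≡ 1  ⇒  (a,b)_2 = -1.
v=5: a=5^-2·(≡4), b=5^-2·(≡1) mod 5; (4|5)=+1, (1|5)=+1; (−1)^{-2·-2·2}·(+1)^-2·(+1)^-2 = +1.
v=11: a=11^2·(≡9), b=11^1·(≡1) mod 11; (9|11)=+1, (1|11)=+1; (−1)^{2·1·5}·(+1)^1·(+1)^2 = +1.
v=∞: -19 < 0 and 374 > 0  ⇒  (a,b)_∞ = +1.
v=3: a=3^6·(≡2), b=3^2·(≡2) mod 3; (2|3)=-1, (2|3)=-1; (−1)^{6·2·1}·(-1)^2·(-1)^6 = +1.
Ram(-19, 374) = {2, 19}; no ℚ_2-point on the conic.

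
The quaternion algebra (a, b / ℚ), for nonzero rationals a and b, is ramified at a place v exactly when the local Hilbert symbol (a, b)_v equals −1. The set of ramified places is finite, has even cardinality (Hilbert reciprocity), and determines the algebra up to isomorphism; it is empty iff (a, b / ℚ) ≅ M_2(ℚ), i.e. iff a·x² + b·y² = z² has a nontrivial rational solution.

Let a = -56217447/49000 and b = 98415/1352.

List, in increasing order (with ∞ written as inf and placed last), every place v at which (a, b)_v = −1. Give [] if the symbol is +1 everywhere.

[2, 11]

Mod squares: a ≡ -1430, b ≡ 30. Check v ∈ {∞, 2, 3, 5, 7, 11, 13, 19}.
v=2: v_2(a)=-3, v_2(b)=-3; units ≡ 5, 7 (mod 8); ε·ε+αω+βω = 0·1+-3·0+-3·1 ≡ 1  ⇒  (a,b)_2 = -1.
v=5: a=5^-3·(≡4), b=5^1·(≡4) mod 5; (4|5)=+1, (4|5)=+1; (−1)^{-3·1·2}·(+1)^1·(+1)^-3 = +1.
v=19: a=19^2·(≡3), b=19^0·(≡11) mod 19; (3|19)=-1, (11|19)=+1; (−1)^{2·0·9}·(-1)^0·(+1)^2 = +1.
v=7: a=7^-2·(≡6), b=7^0·(≡2) mod 7; (6|7)=-1, (2|7)=+1; (−1)^{-2·0·3}·(-1)^0·(+1)^-2 = +1.
v=∞: -1430 < 0 and 30 > 0  ⇒  (a,b)_∞ = +1.
v=3: a=3^2·(≡1), b=3^9·(≡1) mod 3; (1|3)=+1, (1|3)=+1; (−1)^{2·9·1}·(+1)^9·(+1)^2 = +1.
v=13: a=13^1·(≡6), b=13^-2·(≡12) mod 13; (6|13)=-1, (12|13)=+1; (−1)^{1·-2·6}·(-1)^-2·(+1)^1 = +1.
v=11: a=11^3·(≡6), b=11^0·(≡2) mod 11; (6|11)=-1, (2|11)=-1; (−1)^{3·0·5}·(-1)^0·(-1)^3 = -1.
(-1430, 30 / ℚ) ramifies at {2, 11}: a division algebra.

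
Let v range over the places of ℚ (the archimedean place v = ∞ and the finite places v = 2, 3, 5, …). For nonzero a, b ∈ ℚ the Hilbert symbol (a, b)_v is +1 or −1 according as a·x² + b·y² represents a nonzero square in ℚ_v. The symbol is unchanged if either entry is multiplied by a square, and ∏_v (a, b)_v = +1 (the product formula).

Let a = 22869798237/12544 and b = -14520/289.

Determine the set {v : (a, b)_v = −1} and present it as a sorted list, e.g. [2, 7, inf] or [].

[2, 5]

(a, b) ≡ (13, -30) mod (ℚ^×)²; places V = {2, 3, 5, 7, 11, 13, 17, 31, 41, ∞}.
(a,b)_∞: sgn(13)=+, sgn(-30)=−, so +1.
(a,b)_13: α=1, u≡1; β=0, v≡9 (mod 13); (1|13)=+1, (9|13)=+1; sign (−1)^0·+1^0·+1^1 = +1.
(a,b)_11: α=2, u≡8; β=2, v≡4 (mod 11); (8|11)=-1, (4|11)=+1; sign (−1)^0·-1^2·+1^2 = +1.
(a,b)_2: α=-8, β=3; u≡5, v≡1 (mod 8); ε(u)ε(v)=0·0, αω(v)=-8·0, βω(u)=3·1; sum ≡ 1  ⇒  -1.
(a,b)_17: α=0, u≡15; β=-2, v≡15 (mod 17); (15|17)=+1, (15|17)=+1; sign (−1)^0·+1^-2·+1^0 = +1.
(a,b)_41: α=2, u≡15; β=0, v≡38 (mod 41); (15|41)=-1, (38|41)=-1; sign (−1)^0·-1^0·-1^2 = +1.
(a,b)_31: α=2, u≡12; β=0, v≡5 (mod 31); (12|31)=-1, (5|31)=+1; sign (−1)^0·-1^0·+1^2 = +1.
(a,b)_3: α=2, u≡1; β=1, v≡2 (mod 3); (1|3)=+1, (2|3)=-1; sign (−1)^0·+1^1·-1^2 = +1.
(a,b)_7: α=-2, u≡5; β=0, v≡6 (mod 7); (5|7)=-1, (6|7)=-1; sign (−1)^0·-1^0·-1^-2 = +1.
(a,b)_5: α=0, u≡3; β=1, v≡4 (mod 5); (3|5)=-1, (4|5)=+1; sign (−1)^0·-1^1·+1^0 = -1.
(13, -30 / ℚ) ramifies at {2, 5}: a division algebra.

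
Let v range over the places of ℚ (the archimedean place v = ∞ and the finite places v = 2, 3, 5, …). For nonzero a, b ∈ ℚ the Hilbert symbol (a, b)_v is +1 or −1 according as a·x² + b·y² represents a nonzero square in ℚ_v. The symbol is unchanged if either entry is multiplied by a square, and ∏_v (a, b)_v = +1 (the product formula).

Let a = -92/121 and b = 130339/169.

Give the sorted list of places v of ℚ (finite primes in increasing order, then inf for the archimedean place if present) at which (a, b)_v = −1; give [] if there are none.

Mod squares: a ≡ -23, b ≡ 451. Check v ∈ {∞, 2, 11, 13, 17, 23, 41}.
v=2: v_2(a)=2, v_2(b)=0; units ≡ 1, 3 (mod 8); ε·ε+αω+βω = 0·1+2·1+0·0 ≡ 0  ⇒  (a,b)_2 = +1.
v=41: a=41^0·(≡5), b=41^1·(≡29) mod 41; (5|41)=+1, (29|41)=-1; (−1)^{0·1·20}·(+1)^1·(-1)^0 = +1.
v=11: a=11^-2·(≡7), b=11^1·(≡6) mod 11; (7|11)=-1, (6|11)=-1; (−1)^{-2·1·5}·(-1)^1·(-1)^-2 = -1.
v=17: a=17^0·(≡5), b=17^2·(≡8) mod 17; (5|17)=-1, (8|17)=+1; (−1)^{0·2·8}·(-1)^2·(+1)^0 = +1.
v=13: a=13^0·(≡3), b=13^-2·(≡1) mod 13; (3|13)=+1, (1|13)=+1; (−1)^{0·-2·6}·(+1)^-2·(+1)^0 = +1.
v=23: a=23^1·(≡7), b=23^0·(≡17) mod 23; (7|23)=-1, (17|23)=-1; (−1)^{1·0·11}·(-1)^0·(-1)^1 = -1.
v=∞: -23 < 0 and 451 > 0  ⇒  (a,b)_∞ = +1.
(-23, 451 / ℚ) ramifies at {11, 23}: a division algebra.

[11, 23]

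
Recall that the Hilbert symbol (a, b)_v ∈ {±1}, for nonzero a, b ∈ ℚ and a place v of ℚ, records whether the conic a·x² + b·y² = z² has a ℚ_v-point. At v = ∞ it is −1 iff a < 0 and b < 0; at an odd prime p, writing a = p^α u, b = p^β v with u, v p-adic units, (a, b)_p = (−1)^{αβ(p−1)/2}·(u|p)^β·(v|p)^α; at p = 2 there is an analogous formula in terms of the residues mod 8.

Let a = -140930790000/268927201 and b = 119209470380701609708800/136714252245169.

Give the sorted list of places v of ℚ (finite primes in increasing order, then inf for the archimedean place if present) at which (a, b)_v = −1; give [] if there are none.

(a, b) ≡ (-231, 13) mod (ℚ^×)²; places V = {2, 3, 5, 7, 11, 13, 19, 23, 31, 37, ∞}.
(a,b)_2: α=4, β=8; u≡1, v≡5 (mod 8); ε(u)ε(v)=0·0, αω(v)=4·1, βω(u)=8·0; sum ≡ 0  ⇒  +1.
(a,b)_23: α=-4, u≡10; β=-6, v≡9 (mod 23); (10|23)=-1, (9|23)=+1; sign (−1)^0·-1^-6·+1^-4 = +1.
(a,b)_31: α=-2, u≡30; β=-4, v≡21 (mod 31); (30|31)=-1, (21|31)=-1; sign (−1)^0·-1^-4·-1^-2 = +1.
(a,b)_11: α=1, u≡9; β=2, v≡8 (mod 11); (9|11)=+1, (8|11)=-1; sign (−1)^0·+1^2·-1^1 = -1.
(a,b)_13: α=2, u≡9; β=3, v≡3 (mod 13); (9|13)=+1, (3|13)=+1; sign (−1)^0·+1^3·+1^2 = +1.
(a,b)_7: α=1, u≡1; β=4, v≡6 (mod 7); (1|7)=+1, (6|7)=-1; sign (−1)^0·+1^4·-1^1 = -1.
(a,b)_37: α=0, u≡1; β=2, v≡13 (mod 37); (1|37)=+1, (13|37)=-1; sign (−1)^0·+1^2·-1^0 = +1.
(a,b)_5: α=4, u≡1; β=2, v≡3 (mod 5); (1|5)=+1, (3|5)=-1; sign (−1)^0·+1^2·-1^4 = +1.
(a,b)_19: α=2, u≡9; β=2, v≡10 (mod 19); (9|19)=+1, (10|19)=-1; sign (−1)^0·+1^2·-1^2 = +1.
(a,b)_3: α=1, u≡1; β=10, v≡1 (mod 3); (1|3)=+1, (1|3)=+1; sign (−1)^0·+1^10·+1^1 = +1.
(a,b)_∞: sgn(-231)=−, sgn(13)=+, so +1.
|Ram(-231, 13)| = 2, even; anisotropic at {7, 11}.

[7, 11]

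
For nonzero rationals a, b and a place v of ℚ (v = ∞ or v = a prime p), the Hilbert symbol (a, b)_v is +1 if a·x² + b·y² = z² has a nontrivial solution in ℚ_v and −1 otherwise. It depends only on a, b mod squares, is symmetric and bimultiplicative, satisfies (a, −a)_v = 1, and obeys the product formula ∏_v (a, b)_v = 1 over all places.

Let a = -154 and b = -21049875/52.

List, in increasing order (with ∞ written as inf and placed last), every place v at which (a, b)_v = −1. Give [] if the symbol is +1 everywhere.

[3, 11, 13, inf]

Mod squares: a ≡ -154, b ≡ -15015. Check v ∈ {∞, 2, 3, 5, 7, 11, 13}.
v=∞: -154 < 0 and -15015 < 0  ⇒  (a,b)_∞ = -1.
v=3: a=3^0·(≡2), b=3^7·(≡2) mod 3; (2|3)=-1, (2|3)=-1; (−1)^{0·7·1}·(-1)^7·(-1)^0 = -1.
v=13: a=13^0·(≡2), b=13^-1·(≡6) mod 13; (2|13)=-1, (6|13)=-1; (−1)^{0·-1·6}·(-1)^-1·(-1)^0 = -1.
v=7: a=7^1·(≡6), b=7^1·(≡4) mod 7; (6|7)=-1, (4|7)=+1; (−1)^{1·1·3}·(-1)^1·(+1)^1 = +1.
v=5: a=5^0·(≡1), b=5^3·(≡3) mod 5; (1|5)=+1, (3|5)=-1; (−1)^{0·3·2}·(+1)^3·(-1)^0 = +1.
v=11: a=11^1·(≡8), b=11^1·(≡7) mod 11; (8|11)=-1, (7|11)=-1; (−1)^{1·1·5}·(-1)^1·(-1)^1 = -1.
v=2: v_2(a)=1, v_2(b)=-2; units ≡ 3, 1 (mod 8); ε·ε+αω+βω = 1·0+1·0+-2·1 ≡ 0  ⇒  (a,b)_2 = +1.
|Ram(-154, -15015)| = 4, even; anisotropic at {3, 11, 13, ∞}.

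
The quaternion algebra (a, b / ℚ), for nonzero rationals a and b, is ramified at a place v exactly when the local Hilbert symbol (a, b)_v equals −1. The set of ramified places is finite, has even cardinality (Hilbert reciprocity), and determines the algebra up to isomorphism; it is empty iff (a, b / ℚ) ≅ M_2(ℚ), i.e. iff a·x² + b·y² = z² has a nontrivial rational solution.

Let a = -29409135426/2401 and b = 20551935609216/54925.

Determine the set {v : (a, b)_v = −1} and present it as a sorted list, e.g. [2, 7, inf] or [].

(a, b) ≡ (-3000626, 876835102) mod (ℚ^×)²; places V = {2, 3, 5, 7, 11, 13, 23, 37, 41, 43, 47, ∞}.
(a,b)_11: α=2, u≡1; β=1, v≡1 (mod 11); (1|11)=+1, (1|11)=+1; sign (−1)^0·+1^1·+1^2 = +1.
(a,b)_41: α=1, u≡32; β=1, v≡19 (mod 41); (32|41)=+1, (19|41)=-1; sign (−1)^0·+1^1·-1^1 = -1.
(a,b)_2: α=1, β=7; u≡7, v≡7 (mod 8); ε(u)ε(v)=1·1, αω(v)=1·0, βω(u)=7·0; sum ≡ 1  ⇒  -1.
(a,b)_5: α=0, u≡4; β=-2, v≡3 (mod 5); (4|5)=+1, (3|5)=-1; sign (−1)^0·+1^-2·-1^0 = +1.
(a,b)_23: α=1, u≡21; β=2, v≡20 (mod 23); (21|23)=-1, (20|23)=-1; sign (−1)^0·-1^2·-1^1 = -1.
(a,b)_47: α=0, u≡4; β=1, v≡34 (mod 47); (4|47)=+1, (34|47)=+1; sign (−1)^0·+1^1·+1^0 = +1.
(a,b)_3: α=4, u≡1; β=2, v≡1 (mod 3); (1|3)=+1, (1|3)=+1; sign (−1)^0·+1^2·+1^4 = +1.
(a,b)_37: α=1, u≡6; β=1, v≡29 (mod 37); (6|37)=-1, (29|37)=-1; sign (−1)^0·-1^1·-1^1 = +1.
(a,b)_7: α=-4, u≡1; β=0, v≡6 (mod 7); (1|7)=+1, (6|7)=-1; sign (−1)^0·+1^0·-1^-4 = +1.
(a,b)_∞: sgn(-3000626)=−, sgn(876835102)=+, so +1.
(a,b)_43: α=1, u≡3; β=1, v≡41 (mod 43); (3|43)=-1, (41|43)=+1; sign (−1)^1·-1^1·+1^1 = +1.
(a,b)_13: α=0, u≡2; β=-3, v≡2 (mod 13); (2|13)=-1, (2|13)=-1; sign (−1)^0·-1^-3·-1^0 = -1.
|Ram(-3000626, 876835102)| = 4, even; anisotropic at {2, 13, 23, 41}.

[2, 13, 23, 41]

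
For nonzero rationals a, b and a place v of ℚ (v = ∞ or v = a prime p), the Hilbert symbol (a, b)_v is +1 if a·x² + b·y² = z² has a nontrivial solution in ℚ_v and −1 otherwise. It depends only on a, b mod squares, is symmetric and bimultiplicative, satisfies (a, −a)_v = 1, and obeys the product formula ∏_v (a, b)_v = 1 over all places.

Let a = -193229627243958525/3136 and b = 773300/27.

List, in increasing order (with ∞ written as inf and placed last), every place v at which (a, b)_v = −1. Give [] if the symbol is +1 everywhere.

Mod squares: a ≡ -54115941, b ≡ 23199. Check v ∈ {∞, 2, 3, 5, 7, 11, 17, 19, 23, 37, 41, 47}.
v=37: a=37^3·(≡22), b=37^1·(≡19) mod 37; (22|37)=-1, (19|37)=-1; (−1)^{3·1·18}·(-1)^1·(-1)^3 = +1.
v=∞: -54115941 < 0 and 23199 > 0  ⇒  (a,b)_∞ = +1.
v=3: a=3^1·(≡2), b=3^-3·(≡2) mod 3; (2|3)=-1, (2|3)=-1; (−1)^{1·-3·1}·(-1)^-3·(-1)^1 = -1.
v=7: a=7^-2·(≡4), b=7^0·(≡4) mod 7; (4|7)=+1, (4|7)=+1; (−1)^{-2·0·3}·(+1)^0·(+1)^-2 = +1.
v=41: a=41^1·(≡14), b=41^0·(≡3) mod 41; (14|41)=-1, (3|41)=-1; (−1)^{1·0·20}·(-1)^0·(-1)^1 = -1.
v=19: a=19^2·(≡17), b=19^1·(≡5) mod 19; (17|19)=+1, (5|19)=+1; (−1)^{2·1·9}·(+1)^1·(+1)^2 = +1.
v=17: a=17^2·(≡12), b=17^0·(≡14) mod 17; (12|17)=-1, (14|17)=-1; (−1)^{2·0·8}·(-1)^0·(-1)^2 = +1.
v=5: a=5^2·(≡4), b=5^2·(≡1) mod 5; (4|5)=+1, (1|5)=+1; (−1)^{2·2·2}·(+1)^2·(+1)^2 = +1.
v=2: v_2(a)=-6, v_2(b)=2; units ≡ 3, 7 (mod 8); ε·ε+αω+βω = 1·1+-6·0+2·1 ≡ 1  ⇒  (a,b)_2 = -1.
v=47: a=47^1·(≡12), b=47^0·(≡16) mod 47; (12|47)=+1, (16|47)=+1; (−1)^{1·0·23}·(+1)^0·(+1)^1 = +1.
v=23: a=23^1·(≡7), b=23^0·(≡10) mod 23; (7|23)=-1, (10|23)=-1; (−1)^{1·0·11}·(-1)^0·(-1)^1 = -1.
v=11: a=11^1·(≡4), b=11^1·(≡2) mod 11; (4|11)=+1, (2|11)=-1; (−1)^{1·1·5}·(+1)^1·(-1)^1 = +1.
Ram(-54115941, 23199) = {2, 3, 23, 41}; no ℚ_2-point on the conic.

[2, 3, 23, 41]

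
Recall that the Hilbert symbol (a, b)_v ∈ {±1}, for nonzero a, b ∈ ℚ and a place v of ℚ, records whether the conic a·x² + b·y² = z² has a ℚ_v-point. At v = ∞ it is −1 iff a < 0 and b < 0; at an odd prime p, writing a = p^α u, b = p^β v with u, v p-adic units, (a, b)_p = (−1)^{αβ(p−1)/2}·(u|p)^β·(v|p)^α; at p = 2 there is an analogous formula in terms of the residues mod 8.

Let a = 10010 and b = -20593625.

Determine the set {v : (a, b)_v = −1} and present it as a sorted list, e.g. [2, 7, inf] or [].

[5, 23]

(a, b) ≡ (10010, -823745) mod (ℚ^×)²; places V = {2, 5, 7, 11, 13, 19, 23, 29, ∞}.
(a,b)_29: α=0, u≡5; β=1, v≡27 (mod 29); (5|29)=+1, (27|29)=-1; sign (−1)^0·+1^1·-1^0 = +1.
(a,b)_11: α=1, u≡8; β=0, v≡3 (mod 11); (8|11)=-1, (3|11)=+1; sign (−1)^0·-1^0·+1^1 = +1.
(a,b)_23: α=0, u≡5; β=1, v≡15 (mod 23); (5|23)=-1, (15|23)=-1; sign (−1)^0·-1^1·-1^0 = -1.
(a,b)_∞: sgn(10010)=+, sgn(-823745)=−, so +1.
(a,b)_5: α=1, u≡2; β=3, v≡1 (mod 5); (2|5)=-1, (1|5)=+1; sign (−1)^0·-1^3·+1^1 = -1.
(a,b)_7: α=1, u≡2; β=0, v≡4 (mod 7); (2|7)=+1, (4|7)=+1; sign (−1)^0·+1^0·+1^1 = +1.
(a,b)_19: α=0, u≡16; β=1, v≡18 (mod 19); (16|19)=+1, (18|19)=-1; sign (−1)^0·+1^1·-1^0 = +1.
(a,b)_13: α=1, u≡3; β=1, v≡3 (mod 13); (3|13)=+1, (3|13)=+1; sign (−1)^0·+1^1·+1^1 = +1.
(a,b)_2: α=1, β=0; u≡5, v≡7 (mod 8); ε(u)ε(v)=0·1, αω(v)=1·0, βω(u)=0·1; sum ≡ 0  ⇒  +1.
(10010, -823745 / ℚ) ramifies at {5, 23}: a division algebra.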